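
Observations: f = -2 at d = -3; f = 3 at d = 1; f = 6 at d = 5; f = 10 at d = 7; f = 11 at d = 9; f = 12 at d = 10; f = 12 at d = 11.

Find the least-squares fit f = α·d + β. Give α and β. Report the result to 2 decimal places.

From the data, Σd·d = 386, Σd = 40, Σ1 = 7.
Moment sums: Σd·f = 460, Σf = 52.
So AᵀA·[α, β]ᵀ = Aᵀf: [[386, 40]; [40, 7]]·[α, β]ᵀ = [460, 52]ᵀ.
Eliminating β: 7·(row 1) − 40·(row 2) gives 1102·α = 7·460 − 40·52 = 1140, so α = 30/29.
Then β = (52 − 40·(30/29))/7 = 44/29.

α = 1.03, β = 1.52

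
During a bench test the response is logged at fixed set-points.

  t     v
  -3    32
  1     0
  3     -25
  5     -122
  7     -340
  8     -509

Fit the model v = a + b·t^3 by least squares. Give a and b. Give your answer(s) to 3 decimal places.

a = 2.778, b = -1.000

Setting ∂/∂a … = 0 gives: 6·a + 981·b = -964;  981·a + 396877·b = -394017.
Determinant 6·396877 − 981² = 1418901.
a = ((-964)·396877 − 981·(-394017))/1418901 = 3941249/1418901; b = (6·(-394017) − 981·(-964))/1418901 = -472806/472967.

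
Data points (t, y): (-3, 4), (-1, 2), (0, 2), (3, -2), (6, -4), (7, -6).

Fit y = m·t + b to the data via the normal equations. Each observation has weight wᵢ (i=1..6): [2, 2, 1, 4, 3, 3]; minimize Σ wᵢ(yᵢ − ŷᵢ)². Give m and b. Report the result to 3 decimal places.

m = -0.965, b = 1.167

Normal-equation sums: Σwᵢ·t·t = 311, Σwᵢ·t = 43, Σwᵢ·1 = 15.
Moment sums: Σwᵢ·t·y = -250, Σwᵢ·y = -24.
Normal equations: [[311, 43]; [43, 15]]·[m, b]ᵀ = [-250, -24]ᵀ.
Δ = 311·15 − 43² = 2816.
m = ((-250)·15 − 43·(-24))/2816 = -1359/1408; b = (311·(-24) − 43·(-250))/2816 = 1643/1408.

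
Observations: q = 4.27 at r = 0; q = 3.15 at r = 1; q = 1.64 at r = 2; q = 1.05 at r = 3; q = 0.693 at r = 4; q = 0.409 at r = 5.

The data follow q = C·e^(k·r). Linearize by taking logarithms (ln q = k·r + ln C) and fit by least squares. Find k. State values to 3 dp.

k = -0.478

Let Y = ln q. Fitting Y = k·r + ln C by least squares:
Σr = 15.0000, Σ(r)² = 55.0000, Σln q = 1.8817, Σr·ln q = -3.6539.
Equations: 55.0000·k + 15.0000·ln C = -3.6539;  15.0000·k + 6·ln C = 1.8817.
Slope k = (n·Σr·ln q − Σr·Σln q)/(n·Σ(r)² − (Σr)²) = (6·-3.6539 − 15.0000·1.8817)/105.0000 = -0.47762; ln C = (Σln q − k·Σr)/n = 1.50766.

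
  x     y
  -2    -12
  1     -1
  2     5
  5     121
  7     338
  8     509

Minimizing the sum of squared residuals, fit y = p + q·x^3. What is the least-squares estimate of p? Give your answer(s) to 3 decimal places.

p = -3.283

Sums needed: Σ1 = 6, Σx^3 = 981, Σx^3·x^3 = 395547.
For Aᵀy: Σy = 960, Σx^3·y = 391802.
AᵀA·[p, q]ᵀ = Aᵀy becomes [[6, 981]; [981, 395547]]·[p, q]ᵀ = [960, 391802]ᵀ.
Δ = 6·395547 − 981² = 1410921.
p = (960·395547 − 981·391802)/1410921 = -514738/156769; q = (6·391802 − 981·960)/1410921 = 469684/470307.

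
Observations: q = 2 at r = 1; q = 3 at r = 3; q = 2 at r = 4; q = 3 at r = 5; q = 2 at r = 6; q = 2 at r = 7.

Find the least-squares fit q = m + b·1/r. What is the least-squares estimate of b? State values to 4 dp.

The normal equations are: 6·m + (293/140)·b = 14;  (293/140)·m + (222581/176400)·b = 991/210.
det = 6·(222581/176400) − (293/140)² = 37523/11760.
m = (14·(222581/176400) − (293/140)·(991/210))/(37523/11760) = 1373956/562845; b = (6·(991/210) − (293/140)·14)/(37523/11760) = -11592/37523.

b = -0.3089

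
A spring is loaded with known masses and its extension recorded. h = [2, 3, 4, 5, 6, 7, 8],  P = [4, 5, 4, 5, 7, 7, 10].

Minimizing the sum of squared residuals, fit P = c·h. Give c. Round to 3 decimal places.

From the data, Σh·h = 203.
Right-hand side: Σh·P = 235.
c = 235/203 = 1.15764.

c = 1.158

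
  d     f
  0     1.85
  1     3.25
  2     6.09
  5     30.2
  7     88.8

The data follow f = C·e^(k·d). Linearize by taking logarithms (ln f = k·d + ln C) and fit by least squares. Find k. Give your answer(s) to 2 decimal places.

Taking logs, ln f = k·d + ln C, so regress ln f on d.
Σd = 15.0000, Σ(d)² = 79.0000, Σln f = 11.4947, Σd·ln f = 53.2359.
Equations: 79.0000·k + 15.0000·ln C = 53.2359;  15.0000·k + 5·ln C = 11.4947.
Solving (det = 170.0000): k = 0.55152, ln C = 0.64438.

k = 0.55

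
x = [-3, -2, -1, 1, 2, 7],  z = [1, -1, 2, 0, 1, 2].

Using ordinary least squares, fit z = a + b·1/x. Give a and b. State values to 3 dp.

Entries of MᵀM: Σ1 = 6, Σ1/x = -4/21, Σ1/x·1/x = 2321/882.
And Σz = 5, Σ1/x·z = -22/21.
Normal equations: [[6, -4/21]; [-4/21, 2321/882]]·[a, b]ᵀ = [5, -22/21]ᵀ.
det = 6·(2321/882) − (-4/21)² = 6947/441.
a = (5·(2321/882) − (-4/21)·(-22/21))/(6947/441) = 11429/13894; b = (6·(-22/21) − (-4/21)·5)/(6947/441) = -2352/6947.

a = 0.823, b = -0.339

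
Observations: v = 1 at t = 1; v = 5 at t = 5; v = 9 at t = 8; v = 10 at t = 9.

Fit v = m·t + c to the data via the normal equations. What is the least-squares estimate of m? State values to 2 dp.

m = 1.14

Entries of MᵀM: Σt·t = 171, Σt = 23, Σ1 = 4.
Moment sums: Σt·v = 188, Σv = 25.
MᵀM·[m, c]ᵀ = Mᵀv becomes [[171, 23]; [23, 4]]·[m, c]ᵀ = [188, 25]ᵀ.
Determinant 171·4 − 23² = 155.
m = (188·4 − 23·25)/155 = 177/155; c = (171·25 − 23·188)/155 = -49/155.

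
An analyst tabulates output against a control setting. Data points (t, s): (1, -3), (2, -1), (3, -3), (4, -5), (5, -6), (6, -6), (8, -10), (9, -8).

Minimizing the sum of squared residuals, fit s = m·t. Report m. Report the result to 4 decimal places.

m = -1.0678

MᵀM·[m]ᵀ = Mᵀs reads: 236·m = -252.
(Σt·t = 236, Σt·s = -252.)
Hence m = -252 / 236 ≈ -1.0678.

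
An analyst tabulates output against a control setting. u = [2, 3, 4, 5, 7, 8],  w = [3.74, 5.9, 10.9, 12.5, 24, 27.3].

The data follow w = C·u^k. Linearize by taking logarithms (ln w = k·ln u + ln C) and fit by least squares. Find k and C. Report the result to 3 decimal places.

Linearized form: ln w = k·ln u + ln C. From the 6 transformed points,
Sums: Σln u = 8.8128, Σ(ln u)² = 14.3101, Σln w = 14.4935, Σln u·ln w = 23.3015.
Normal system: [[14.3101, 8.8128]; [8.8128, 6]]·[k, ln C]ᵀ = [23.3015, 14.4935]ᵀ.
Slope k = (n·Σln u·ln w − Σln u·Σln w)/(n·Σ(ln u)² − (Σln u)²) = (6·23.3015 − 8.8128·14.4935)/8.1947 = 1.47418; ln C = (Σln w − k·Σln u)/n = 0.25029, so C = exp(0.25029) = 1.28440.

k = 1.474, C = 1.284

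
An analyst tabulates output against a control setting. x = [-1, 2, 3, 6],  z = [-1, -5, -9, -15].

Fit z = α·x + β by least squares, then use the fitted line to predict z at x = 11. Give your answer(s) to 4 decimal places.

The normal equations are: 50·α + 10·β = -126;  10·α + 4·β = -30.
Eliminating β: 4·(row 1) − 10·(row 2) gives 100·α = 4·(-126) − 10·(-30) = -204, so α = -51/25.
Then β = ((-30) − 10·(-51/25))/4 = -12/5.
At x = 11: ẑ = (-51/25)·(11) + (-12/5)·(1) = -621/25.

ẑ = -24.8400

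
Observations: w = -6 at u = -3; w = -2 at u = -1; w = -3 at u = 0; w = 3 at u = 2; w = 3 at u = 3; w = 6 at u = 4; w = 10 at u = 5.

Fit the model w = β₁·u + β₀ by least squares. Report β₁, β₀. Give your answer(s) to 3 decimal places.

Sums needed: Σu·u = 64, Σu = 10, Σ1 = 7.
Moment sums: Σu·w = 109, Σw = 11.
So XᵀX·[β₁, β₀]ᵀ = Xᵀw: [[64, 10]; [10, 7]]·[β₁, β₀]ᵀ = [109, 11]ᵀ.
Δ = 64·7 − 10² = 348.
β₁ = (109·7 − 10·11)/348 = 653/348; β₀ = (64·11 − 10·109)/348 = -193/174.

β₁ = 1.876, β₀ = -1.109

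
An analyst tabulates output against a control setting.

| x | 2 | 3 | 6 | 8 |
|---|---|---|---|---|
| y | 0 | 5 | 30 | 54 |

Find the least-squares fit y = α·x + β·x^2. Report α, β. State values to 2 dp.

The normal system MᵀM·[α, β]ᵀ = Mᵀy is [[113, 763]; [763, 5489]]·[α, β]ᵀ = [627, 4581]ᵀ.
det = 113·5489 − 763² = 38088.
α = (627·5489 − 763·4581)/38088 = -4475/3174; β = (113·4581 − 763·627)/38088 = 3271/3174.

α = -1.41, β = 1.03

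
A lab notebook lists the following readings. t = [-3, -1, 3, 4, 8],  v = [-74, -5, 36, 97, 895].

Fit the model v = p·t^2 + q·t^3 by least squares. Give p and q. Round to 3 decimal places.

The normal equations are: 4515·p + 33791·q = 58485;  33791·p + 267699·q = 467423.
(Σt^2·t^2 = 4515, Σt^2·t^3 = 33791, Σt^3·t^3 = 267699, Σt^2·v = 58485, Σt^3·v = 467423.)
Eliminating q: 267699·(row 1) − 33791·(row 2) gives 66829304·p = 267699·58485 − 33791·467423 = -138314578, so p = -69157289/33414652.
Then q = (467423 − 33791·(-69157289/33414652))/267699 = 67074105/33414652.

p = -2.070, q = 2.007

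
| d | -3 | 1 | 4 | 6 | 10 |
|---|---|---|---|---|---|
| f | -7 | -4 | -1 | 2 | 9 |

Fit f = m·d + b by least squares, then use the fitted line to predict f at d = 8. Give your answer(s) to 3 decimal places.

f̂ = 5.169

Normal-equation sums: Σd·d = 162, Σd = 18, Σ1 = 5.
Right-hand side: Σd·f = 115, Σf = -1.
Δ = 162·5 − 18² = 486.
m = (115·5 − 18·(-1))/486 = 593/486; b = (162·(-1) − 18·115)/486 = -124/27.
At d = 8: f̂ = (593/486)·(8) + (-124/27)·(1) = 1256/243.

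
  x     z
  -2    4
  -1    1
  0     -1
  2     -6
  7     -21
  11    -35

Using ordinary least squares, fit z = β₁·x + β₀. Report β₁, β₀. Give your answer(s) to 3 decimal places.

From the data, Σx·x = 179, Σx = 17, Σ1 = 6.
Right-hand side: Σx·z = -553, Σz = -58.
MᵀM·[β₁, β₀]ᵀ = Mᵀz becomes [[179, 17]; [17, 6]]·[β₁, β₀]ᵀ = [-553, -58]ᵀ.
Δ = 179·6 − 17² = 785.
β₁ = ((-553)·6 − 17·(-58))/785 = -2332/785; β₀ = (179·(-58) − 17·(-553))/785 = -981/785.

β₁ = -2.971, β₀ = -1.250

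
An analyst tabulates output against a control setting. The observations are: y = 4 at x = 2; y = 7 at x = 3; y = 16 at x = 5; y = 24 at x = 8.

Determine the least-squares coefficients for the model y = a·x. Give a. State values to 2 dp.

The normal system AᵀA·[a]ᵀ = Aᵀy is [[102]]·[a]ᵀ = [301]ᵀ.
a = 301/102 = 2.95098.

a = 2.95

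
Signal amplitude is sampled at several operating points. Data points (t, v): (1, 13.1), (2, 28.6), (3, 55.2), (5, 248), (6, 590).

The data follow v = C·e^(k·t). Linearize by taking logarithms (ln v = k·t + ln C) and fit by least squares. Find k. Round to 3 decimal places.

k = 0.752

With ln vᵢ as the transformed response and tᵢ as the regressor:
Over the data: Σt = 17.0000, Σ(t)² = 75.0000, Σln v = 21.8305, Σt·ln v = 87.1602.
Normal system: [[75.0000, 17.0000]; [17.0000, 5]]·[k, ln C]ᵀ = [87.1602, 21.8305]ᵀ.
Solving (det = 86.0000): k = 0.75212, ln C = 1.80892.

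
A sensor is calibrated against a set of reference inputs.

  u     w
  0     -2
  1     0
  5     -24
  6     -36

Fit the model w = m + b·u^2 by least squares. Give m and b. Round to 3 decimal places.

m = -0.419, b = -0.973

Setting ∂/∂m … = 0 gives: 4·m + 62·b = -62;  62·m + 1922·b = -1896.
(Σ1 = 4, Σu^2 = 62, Σu^2·u^2 = 1922, Σw = -62, Σu^2·w = -1896.)
det = 4·1922 − 62² = 3844.
m = ((-62)·1922 − 62·(-1896))/3844 = -13/31; b = (4·(-1896) − 62·(-62))/3844 = -935/961.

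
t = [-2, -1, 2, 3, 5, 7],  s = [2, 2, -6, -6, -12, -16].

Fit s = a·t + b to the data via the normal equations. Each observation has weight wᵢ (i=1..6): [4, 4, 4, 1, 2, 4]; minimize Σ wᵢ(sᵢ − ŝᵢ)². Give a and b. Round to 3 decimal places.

a = -2.098, b = -1.283

Forming XᵀWX = [[291, 37]; [37, 19]] and XᵀWs = [-658, -102]ᵀ gives XᵀWX·[a, b]ᵀ = XᵀWs.
det = 291·19 − 37² = 4160.
a = ((-658)·19 − 37·(-102))/4160 = -1091/520; b = (291·(-102) − 37·(-658))/4160 = -667/520.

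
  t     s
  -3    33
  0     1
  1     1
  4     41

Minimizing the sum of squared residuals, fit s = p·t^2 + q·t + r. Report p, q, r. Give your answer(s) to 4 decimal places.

p = 3.0000, q = -1.8800, r = 0.4400

Compute the Gram sums: Σt^2·t^2 = 338, Σt^2·t = 38, Σt^2 = 26, Σt·t = 26, Σt = 2, Σ1 = 4.
For Aᵀs: Σt^2·s = 954, Σt·s = 66, Σs = 76.
Inverting the 3×3 Gram matrix, [p, q, r]ᵀ = [3, -47/25, 11/25]ᵀ.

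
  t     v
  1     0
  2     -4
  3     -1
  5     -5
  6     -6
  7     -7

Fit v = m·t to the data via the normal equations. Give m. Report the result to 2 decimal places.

m = -0.98

The normal system AᵀA·[m]ᵀ = Aᵀv is [[124]]·[m]ᵀ = [-121]ᵀ.
m = (-121)/124 = -0.975806.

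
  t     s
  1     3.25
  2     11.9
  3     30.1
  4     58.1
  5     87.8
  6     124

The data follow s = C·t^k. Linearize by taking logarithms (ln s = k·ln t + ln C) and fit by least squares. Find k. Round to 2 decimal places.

k = 2.07

Let Y = ln s. Fitting Y = k·ln t + ln C by least squares:
Σln t = 6.5793, Σ(ln t)² = 9.4099, Σln s = 20.4172, Σln t·ln s = 26.9273.
Normal system: [[9.4099, 6.5793]; [6.5793, 6]]·[k, ln C]ᵀ = [26.9273, 20.4172]ᵀ.
Δ = 9.4099·6 − (6.5793)² = 13.1729; k = (26.9273·6 − 6.5793·20.4172)/13.1729 = 2.06742, ln C = (9.4099·20.4172 − 6.5793·26.9273)/13.1729 = 1.13586.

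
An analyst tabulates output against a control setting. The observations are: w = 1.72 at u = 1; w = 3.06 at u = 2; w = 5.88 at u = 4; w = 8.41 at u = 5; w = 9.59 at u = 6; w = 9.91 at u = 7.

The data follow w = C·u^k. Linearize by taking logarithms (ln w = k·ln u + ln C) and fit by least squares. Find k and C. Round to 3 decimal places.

k = 0.948, C = 1.670

Taking logs, ln w = k·ln u + ln C, so regress ln w on ln u.
Σln u = 7.4265, Σ(ln u)² = 11.9895, Σln w = 10.1160, Σln u·ln w = 15.1720.
Equations: 11.9895·k + 7.4265·ln C = 15.1720;  7.4265·k + 6·ln C = 10.1160.
Δ = 11.9895·6 − (7.4265)² = 16.7835; k = (15.1720·6 − 7.4265·10.1160)/16.7835 = 0.94766, ln C = (11.9895·10.1160 − 7.4265·15.1720)/16.7835 = 0.51302, so C = exp(0.51302) = 1.67032.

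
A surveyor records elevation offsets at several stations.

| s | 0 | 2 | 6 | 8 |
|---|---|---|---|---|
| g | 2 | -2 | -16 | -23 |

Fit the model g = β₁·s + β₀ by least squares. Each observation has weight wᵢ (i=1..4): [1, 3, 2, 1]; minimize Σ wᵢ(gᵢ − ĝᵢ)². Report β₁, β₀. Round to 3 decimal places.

β₁ = -3.283, β₀ = 3.767

The normal system AᵀWA·[β₁, β₀]ᵀ = AᵀWg is [[148, 26]; [26, 7]]·[β₁, β₀]ᵀ = [-388, -59]ᵀ.
Determinant 148·7 − 26² = 360.
β₁ = ((-388)·7 − 26·(-59))/360 = -197/60; β₀ = (148·(-59) − 26·(-388))/360 = 113/30.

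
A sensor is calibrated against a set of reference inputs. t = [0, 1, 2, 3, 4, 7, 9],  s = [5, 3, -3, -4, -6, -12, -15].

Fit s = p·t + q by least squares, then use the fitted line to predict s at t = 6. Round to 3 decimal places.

The normal equations are: 160·p + 26·q = -258;  26·p + 7·q = -32.
(Σt·t = 160, Σt = 26, Σ1 = 7, Σt·s = -258, Σs = -32.)
Eliminating q: 7·(row 1) − 26·(row 2) gives 444·p = 7·(-258) − 26·(-32) = -974, so p = -487/222.
Then q = ((-32) − 26·(-487/222))/7 = 397/111.
At t = 6: ŝ = (-487/222)·(6) + (397/111)·(1) = -1064/111.

ŝ = -9.586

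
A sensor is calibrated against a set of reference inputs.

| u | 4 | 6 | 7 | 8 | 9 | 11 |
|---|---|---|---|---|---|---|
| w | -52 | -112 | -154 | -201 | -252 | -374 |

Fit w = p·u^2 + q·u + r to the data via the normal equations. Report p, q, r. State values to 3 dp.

AᵀA·[p, q, r]ᵀ = Aᵀw reads: 29251·p + 3195·q + 367·r = -90940;  3195·p + 367·q + 45·r = -9948;  367·p + 45·q + 6·r = -1145.
Solving the 3×3 system (Gaussian elimination) gives p = -745/248, q = -15483/14632, r = 6215/7316.

p = -3.004, q = -1.058, r = 0.850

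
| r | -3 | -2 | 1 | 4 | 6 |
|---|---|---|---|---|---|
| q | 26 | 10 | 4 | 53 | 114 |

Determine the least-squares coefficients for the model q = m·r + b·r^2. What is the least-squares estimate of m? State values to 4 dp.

m = 0.7589

Normal-equation sums: Σr·r = 66, Σr·r^2 = 246, Σr^2·r^2 = 1650.
For Xᵀq: Σr·q = 802, Σr^2·q = 5230.
So XᵀX·[m, b]ᵀ = Xᵀq: [[66, 246]; [246, 1650]]·[m, b]ᵀ = [802, 5230]ᵀ.
det = 66·1650 − 246² = 48384.
m = (802·1650 − 246·5230)/48384 = 85/112; b = (66·5230 − 246·802)/48384 = 1027/336.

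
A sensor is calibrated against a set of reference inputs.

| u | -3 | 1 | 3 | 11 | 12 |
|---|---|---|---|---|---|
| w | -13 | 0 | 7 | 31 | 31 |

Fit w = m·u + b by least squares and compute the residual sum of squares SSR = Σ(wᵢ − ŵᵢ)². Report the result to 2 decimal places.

Setting ∂/∂m … = 0 gives: 284·m + 24·b = 773;  24·m + 5·b = 56.
det = 284·5 − 24² = 844.
m = (773·5 − 24·56)/844 = 2521/844; b = (284·56 − 24·773)/844 = -662/211.
Residuals: -761/844, 127/844, 993/844, 1081/844, -360/211; SSR = 5715/844.

SSR = 6.77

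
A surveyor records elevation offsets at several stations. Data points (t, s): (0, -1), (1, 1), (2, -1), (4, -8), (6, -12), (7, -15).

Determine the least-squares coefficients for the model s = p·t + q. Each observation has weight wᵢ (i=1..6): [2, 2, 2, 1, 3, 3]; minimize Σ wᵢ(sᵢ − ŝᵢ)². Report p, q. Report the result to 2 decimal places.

p = -2.31, q = 1.69

Sums needed: Σwᵢ·t·t = 281, Σwᵢ·t = 49, Σwᵢ·1 = 13.
Right-hand side: Σwᵢ·t·s = -565, Σwᵢ·s = -91.
Eliminating q: 13·(row 1) − 49·(row 2) gives 1252·p = 13·(-565) − 49·(-91) = -2886, so p = -1443/626.
Then q = ((-91) − 49·(-1443/626))/13 = 1057/626.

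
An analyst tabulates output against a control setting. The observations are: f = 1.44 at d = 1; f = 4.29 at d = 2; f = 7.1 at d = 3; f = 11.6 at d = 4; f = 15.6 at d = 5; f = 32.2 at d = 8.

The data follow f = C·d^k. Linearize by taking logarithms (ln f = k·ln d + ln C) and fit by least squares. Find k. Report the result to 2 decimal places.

k = 1.48

Taking logs, ln f = k·ln d + ln C, so regress ln f on ln d.
Σln d = 6.8669, Σ(ln d)² = 10.5236, Σln f = 12.4513, Σln d·ln f = 18.2019.
Equations: 10.5236·k + 6.8669·ln C = 18.2019;  6.8669·k + 6·ln C = 12.4513.
Slope k = (n·Σln d·ln f − Σln d·Σln f)/(n·Σ(ln d)² − (Σln d)²) = (6·18.2019 − 6.8669·12.4513)/15.9867 = 1.48308; ln C = (Σln f − k·Σln d)/n = 0.37784.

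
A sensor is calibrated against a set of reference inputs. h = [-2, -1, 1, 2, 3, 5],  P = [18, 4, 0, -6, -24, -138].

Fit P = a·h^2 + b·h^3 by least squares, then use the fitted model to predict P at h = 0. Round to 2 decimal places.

The normal system AᵀA·[a, b]ᵀ = AᵀP is [[740, 3368]; [3368, 16484]]·[a, b]ᵀ = [-3614, -18094]ᵀ.
Eliminating b: 16484·(row 1) − 3368·(row 2) gives 854736·a = 16484·(-3614) − 3368·(-18094) = 1367416, so a = 170927/106842.
Then b = ((-18094) − 3368·(170927/106842))/16484 = -152201/106842.
At h = 0: P̂ = (170927/106842)·(0) + (-152201/106842)·(0) = 0.

P̂ = 0.00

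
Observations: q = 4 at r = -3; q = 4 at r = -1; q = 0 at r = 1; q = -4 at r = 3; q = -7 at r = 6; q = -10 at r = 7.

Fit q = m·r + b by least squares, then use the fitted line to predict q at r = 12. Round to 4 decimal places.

q̂ = -16.4794

The normal system AᵀA·[m, b]ᵀ = Aᵀq is [[105, 13]; [13, 6]]·[m, b]ᵀ = [-140, -13]ᵀ.
Δ = 105·6 − 13² = 461.
m = ((-140)·6 − 13·(-13))/461 = -671/461; b = (105·(-13) − 13·(-140))/461 = 455/461.
At r = 12: q̂ = (-671/461)·(12) + (455/461)·(1) = -7597/461.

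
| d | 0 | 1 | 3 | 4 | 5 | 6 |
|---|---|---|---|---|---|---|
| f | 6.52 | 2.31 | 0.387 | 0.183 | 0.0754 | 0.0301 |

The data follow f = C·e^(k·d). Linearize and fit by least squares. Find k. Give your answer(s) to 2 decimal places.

With ln fᵢ as the transformed response and dᵢ as the regressor:
Σd = 19.0000, Σ(d)² = 87.0000, Σln f = -6.0237, Σd·ln f = -42.7479.
Equations: 87.0000·k + 19.0000·ln C = -42.7479;  19.0000·k + 6·ln C = -6.0237.
Δ = 87.0000·6 − (19.0000)² = 161.0000; k = (-42.7479·6 − 19.0000·-6.0237)/161.0000 = -0.88222, ln C = (87.0000·-6.0237 − 19.0000·-42.7479)/161.0000 = 1.78977.

k = -0.88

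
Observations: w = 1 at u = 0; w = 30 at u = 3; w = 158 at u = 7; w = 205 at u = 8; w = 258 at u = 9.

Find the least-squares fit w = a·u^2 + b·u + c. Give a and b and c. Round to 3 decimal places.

a = 3.121, b = 0.531, c = 0.809

AᵀA·[a, b, c]ᵀ = Aᵀw reads: 13139·a + 1611·b + 203·c = 42030;  1611·a + 203·b + 27·c = 5158;  203·a + 27·b + 5·c = 652.
Inverting the 3×3 Gram matrix, [a, b, c]ᵀ = [103/33, 76/143, 347/429]ᵀ.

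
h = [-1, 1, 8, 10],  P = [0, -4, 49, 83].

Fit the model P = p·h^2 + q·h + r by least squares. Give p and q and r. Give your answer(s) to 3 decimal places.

Entries of XᵀX: Σh^2·h^2 = 14098, Σh^2·h = 1512, Σh^2 = 166, Σh·h = 166, Σh = 18, Σ1 = 4.
Moment sums: Σh^2·P = 11432, Σh·P = 1218, ΣP = 128.
So XᵀX·[p, q, r]ᵀ = XᵀP: [[14098, 1512, 166]; [1512, 166, 18]; [166, 18, 4]]·[p, q, r]ᵀ = [11432, 1218, 128]ᵀ.
Inverting the 3×3 Gram matrix, [p, q, r]ᵀ = [19/18, -331/170, -4657/1530]ᵀ.

p = 1.056, q = -1.947, r = -3.044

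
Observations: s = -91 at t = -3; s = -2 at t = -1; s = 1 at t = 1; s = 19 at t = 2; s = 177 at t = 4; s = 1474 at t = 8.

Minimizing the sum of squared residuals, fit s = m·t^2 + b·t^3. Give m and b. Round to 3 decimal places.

The normal equations are: 4451·m + 33581·b = 96424;  33581·m + 267035·b = 768628.
Eliminating b: 267035·(row 1) − 33581·(row 2) gives 60889224·m = 267035·96424 − 33581·768628 = -62714028, so m = -5226169/5074102.
Then b = (768628 − 33581·(-5226169/5074102))/267035 = 15262407/5074102.

m = -1.030, b = 3.008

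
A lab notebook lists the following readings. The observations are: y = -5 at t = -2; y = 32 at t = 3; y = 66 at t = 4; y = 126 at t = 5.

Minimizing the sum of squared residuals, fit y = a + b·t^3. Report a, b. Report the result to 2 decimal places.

Sums needed: Σ1 = 4, Σt^3 = 208, Σt^3·t^3 = 20514.
Moment sums: Σy = 219, Σt^3·y = 20878.
So AᵀA·[a, b]ᵀ = Aᵀy: [[4, 208]; [208, 20514]]·[a, b]ᵀ = [219, 20878]ᵀ.
Eliminating b: 20514·(row 1) − 208·(row 2) gives 38792·a = 20514·219 − 208·20878 = 149942, so a = 5767/1492.
Then b = (20878 − 208·(5767/1492))/20514 = 365/373.

a = 3.87, b = 0.98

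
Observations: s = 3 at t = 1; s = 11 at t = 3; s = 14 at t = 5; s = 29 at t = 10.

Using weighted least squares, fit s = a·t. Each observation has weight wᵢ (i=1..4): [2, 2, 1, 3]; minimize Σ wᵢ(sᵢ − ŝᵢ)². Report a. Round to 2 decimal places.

With design matrix M, MᵀWM = [[345]] and MᵀWs = [1012]ᵀ.
Hence a = 1012 / 345 ≈ 2.93333.

a = 2.93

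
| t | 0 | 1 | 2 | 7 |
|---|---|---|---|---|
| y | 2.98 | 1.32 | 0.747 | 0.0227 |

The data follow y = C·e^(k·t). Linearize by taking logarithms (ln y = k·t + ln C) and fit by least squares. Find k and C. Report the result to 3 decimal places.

Taking logs, ln y = k·t + ln C, so regress ln y on t.
Σt = 10.0000, Σ(t)² = 54.0000, Σln y = -2.7075, Σt·ln y = -26.8035.
Equations: 54.0000·k + 10.0000·ln C = -26.8035;  10.0000·k + 4·ln C = -2.7075.
Slope k = (n·Σt·ln y − Σt·Σln y)/(n·Σ(t)² − (Σt)²) = (4·-26.8035 − 10.0000·-2.7075)/116.0000 = -0.69085; ln C = (Σln y − k·Σt)/n = 1.05025, so C = exp(1.05025) = 2.85835.

k = -0.691, C = 2.858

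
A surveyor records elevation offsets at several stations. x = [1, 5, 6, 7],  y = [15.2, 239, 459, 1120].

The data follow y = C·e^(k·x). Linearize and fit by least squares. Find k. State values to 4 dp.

k = 0.7047

With ln yᵢ as the transformed response and xᵢ as the regressor:
Σx = 19.0000, Σ(x)² = 111.0000, Σln y = 21.3479, Σx·ln y = 116.0255.
Equations: 111.0000·k + 19.0000·ln C = 116.0255;  19.0000·k + 4·ln C = 21.3479.
Solving (det = 83.0000): k = 0.70472, ln C = 1.98954.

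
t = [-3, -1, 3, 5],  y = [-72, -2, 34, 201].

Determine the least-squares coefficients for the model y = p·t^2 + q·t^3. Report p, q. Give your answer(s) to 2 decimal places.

p = -2.02, q = 2.01

Compute the Gram sums: Σt^2·t^2 = 788, Σt^2·t^3 = 3124, Σt^3·t^3 = 17084.
For Aᵀy: Σt^2·y = 4681, Σt^3·y = 27989.
So AᵀA·[p, q]ᵀ = Aᵀy: [[788, 3124]; [3124, 17084]]·[p, q]ᵀ = [4681, 27989]ᵀ.
Eliminating q: 17084·(row 1) − 3124·(row 2) gives 3702816·p = 17084·4681 − 3124·27989 = -7467432, so p = -311143/154284.
Then q = (27989 − 3124·(-311143/154284))/17084 = 154831/77142.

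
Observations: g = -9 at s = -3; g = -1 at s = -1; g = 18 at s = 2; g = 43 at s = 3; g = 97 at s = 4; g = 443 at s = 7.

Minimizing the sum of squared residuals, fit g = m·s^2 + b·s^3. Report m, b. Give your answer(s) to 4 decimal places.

Compute the Gram sums: Σs^2·s^2 = 2836, Σs^2·s^3 = 17862, Σs^3·s^3 = 123268.
And Σs^2·g = 23636, Σs^3·g = 159706.
Normal equations: [[2836, 17862]; [17862, 123268]]·[m, b]ᵀ = [23636, 159706]ᵀ.
Δ = 2836·123268 − 17862² = 30537004.
m = (23636·123268 − 17862·159706)/30537004 = 15223469/7634251; b = (2836·159706 − 17862·23636)/30537004 = 7684996/7634251.

m = 1.9941, b = 1.0066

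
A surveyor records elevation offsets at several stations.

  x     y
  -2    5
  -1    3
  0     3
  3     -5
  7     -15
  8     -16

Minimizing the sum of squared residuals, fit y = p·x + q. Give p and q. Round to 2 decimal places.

p = -2.22, q = 1.38

From the data, Σx·x = 127, Σx = 15, Σ1 = 6.
Right-hand side: Σx·y = -261, Σy = -25.
Normal equations: [[127, 15]; [15, 6]]·[p, q]ᵀ = [-261, -25]ᵀ.
Determinant 127·6 − 15² = 537.
p = ((-261)·6 − 15·(-25))/537 = -397/179; q = (127·(-25) − 15·(-261))/537 = 740/537.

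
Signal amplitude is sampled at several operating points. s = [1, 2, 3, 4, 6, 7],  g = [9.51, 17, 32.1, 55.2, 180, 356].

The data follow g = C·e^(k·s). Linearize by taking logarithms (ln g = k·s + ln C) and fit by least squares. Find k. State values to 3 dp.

Taking logs, ln g = k·s + ln C, so regress ln g on s.
Σs = 23.0000, Σ(s)² = 115.0000, Σln g = 23.6333, Σs·ln g = 106.6514.
Equations: 115.0000·k + 23.0000·ln C = 106.6514;  23.0000·k + 6·ln C = 23.6333.
Solving (det = 161.0000): k = 0.59841, ln C = 1.64498.

k = 0.598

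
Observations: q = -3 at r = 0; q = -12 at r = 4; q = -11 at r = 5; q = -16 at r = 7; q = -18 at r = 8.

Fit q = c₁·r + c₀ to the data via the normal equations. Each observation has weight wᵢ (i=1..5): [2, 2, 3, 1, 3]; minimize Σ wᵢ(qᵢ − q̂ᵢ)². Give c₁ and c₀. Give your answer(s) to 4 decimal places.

Normal-equation sums: Σwᵢ·r·r = 348, Σwᵢ·r = 54, Σwᵢ·1 = 11.
And Σwᵢ·r·q = -805, Σwᵢ·q = -133.
So MᵀWM·[c₁, c₀]ᵀ = MᵀWq: [[348, 54]; [54, 11]]·[c₁, c₀]ᵀ = [-805, -133]ᵀ.
det = 348·11 − 54² = 912.
c₁ = ((-805)·11 − 54·(-133))/912 = -1673/912; c₀ = (348·(-133) − 54·(-805))/912 = -469/152.

c₁ = -1.8344, c₀ = -3.0855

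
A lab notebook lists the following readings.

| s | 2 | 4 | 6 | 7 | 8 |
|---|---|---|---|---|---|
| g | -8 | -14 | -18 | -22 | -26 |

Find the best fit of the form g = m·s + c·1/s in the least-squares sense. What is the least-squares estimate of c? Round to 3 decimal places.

c = -3.754

Sums needed: Σs·s = 169, Σs·1/s = 5, Σ1/s·1/s = 10621/28224.
Right-hand side: Σs·g = -542, Σ1/s·g = -473/28.
det = 169·(10621/28224) − 5² = 1089349/28224.
m = ((-542)·(10621/28224) − 5·(-473/28))/(1089349/28224) = -3372662/1089349; c = (169·(-473/28) − 5·(-542))/(1089349/28224) = -4089456/1089349.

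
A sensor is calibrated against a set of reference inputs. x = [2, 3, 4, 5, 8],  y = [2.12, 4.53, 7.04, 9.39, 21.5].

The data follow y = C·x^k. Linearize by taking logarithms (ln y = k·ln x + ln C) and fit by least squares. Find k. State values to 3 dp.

With ln yᵢ as the transformed response and ln xᵢ as the regressor:
XᵀX = [[10.5236, 6.8669]; [6.8669, 5]], rhs = [14.8704, 9.5214]ᵀ  (here Σln x = 6.8669, Σ(ln x)² = 10.5236, Σln y = 9.5214, Σln x·ln y = 14.8704).
Solving (det = 5.4631): k = 1.64175, ln C = -0.35047.

k = 1.642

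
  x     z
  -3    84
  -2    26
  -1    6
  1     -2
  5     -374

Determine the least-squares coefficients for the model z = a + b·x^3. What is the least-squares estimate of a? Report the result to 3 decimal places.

a = 2.187

AᵀA·[a, b]ᵀ = Aᵀz reads: 5·a + 90·b = -260;  90·a + 16420·b = -49234.
Determinant 5·16420 − 90² = 74000.
a = ((-260)·16420 − 90·(-49234))/74000 = 8093/3700; b = (5·(-49234) − 90·(-260))/74000 = -22277/7400.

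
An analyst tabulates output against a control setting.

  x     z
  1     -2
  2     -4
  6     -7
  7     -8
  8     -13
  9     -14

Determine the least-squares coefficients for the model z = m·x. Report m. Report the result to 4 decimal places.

m = -1.4383

Normal-equation sums: Σx·x = 235.
Moment sums: Σx·z = -338.
Hence m = -338 / 235 ≈ -1.4383.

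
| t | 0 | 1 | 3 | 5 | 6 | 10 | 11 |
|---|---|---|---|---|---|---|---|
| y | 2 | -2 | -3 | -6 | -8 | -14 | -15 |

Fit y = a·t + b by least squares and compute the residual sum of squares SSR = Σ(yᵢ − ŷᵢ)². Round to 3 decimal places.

SSR = 3.781

AᵀA·[a, b]ᵀ = Aᵀy reads: 292·a + 36·b = -394;  36·a + 7·b = -46.
(Σt·t = 292, Σt = 36, Σ1 = 7, Σt·y = -394, Σy = -46.)
det = 292·7 − 36² = 748.
a = ((-394)·7 − 36·(-46))/748 = -551/374; b = (292·(-46) − 36·(-394))/748 = 188/187.
Residuals: 186/187, -573/374, 155/374, 135/374, -31/187, -3/11, 75/374; SSR = 707/187.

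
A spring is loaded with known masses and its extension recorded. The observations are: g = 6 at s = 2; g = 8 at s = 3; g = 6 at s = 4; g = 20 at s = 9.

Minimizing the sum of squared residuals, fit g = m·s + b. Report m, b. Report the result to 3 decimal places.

Normal-equation sums: Σs·s = 110, Σs = 18, Σ1 = 4.
For Aᵀg: Σs·g = 240, Σg = 40.
det = 110·4 − 18² = 116.
m = (240·4 − 18·40)/116 = 60/29; b = (110·40 − 18·240)/116 = 20/29.

m = 2.069, b = 0.690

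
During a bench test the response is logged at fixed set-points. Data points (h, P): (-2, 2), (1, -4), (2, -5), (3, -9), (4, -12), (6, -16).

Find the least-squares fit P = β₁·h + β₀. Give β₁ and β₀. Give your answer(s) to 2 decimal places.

Normal-equation sums: Σh·h = 70, Σh = 14, Σ1 = 6.
Right-hand side: Σh·P = -189, ΣP = -44.
MᵀM·[β₁, β₀]ᵀ = MᵀP becomes [[70, 14]; [14, 6]]·[β₁, β₀]ᵀ = [-189, -44]ᵀ.
Determinant 70·6 − 14² = 224.
β₁ = ((-189)·6 − 14·(-44))/224 = -37/16; β₀ = (70·(-44) − 14·(-189))/224 = -31/16.

β₁ = -2.31, β₀ = -1.94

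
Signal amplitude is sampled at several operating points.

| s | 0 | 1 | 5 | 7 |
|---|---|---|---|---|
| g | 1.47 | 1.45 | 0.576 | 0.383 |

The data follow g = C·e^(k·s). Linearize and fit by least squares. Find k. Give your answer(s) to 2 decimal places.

k = -0.20

Taking logs, ln g = k·s + ln C, so regress ln g on s.
XᵀX = [[75.0000, 13.0000]; [13.0000, 4]], rhs = [-9.1047, -0.7545]ᵀ  (here Σs = 13.0000, Σ(s)² = 75.0000, Σln g = -0.7545, Σs·ln g = -9.1047).
Slope k = (n·Σs·ln g − Σs·Σln g)/(n·Σ(s)² − (Σs)²) = (4·-9.1047 − 13.0000·-0.7545)/131.0000 = -0.20313; ln C = (Σln g − k·Σs)/n = 0.47153.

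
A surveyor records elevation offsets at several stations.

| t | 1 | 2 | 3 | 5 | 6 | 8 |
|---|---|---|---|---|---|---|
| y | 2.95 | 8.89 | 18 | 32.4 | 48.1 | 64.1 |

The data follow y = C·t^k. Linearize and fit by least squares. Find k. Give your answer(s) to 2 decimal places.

k = 1.49

Taking logs, ln y = k·ln t + ln C, so regress ln y on ln t.
Σln t = 7.2724, Σ(ln t)² = 11.8122, Σln y = 17.6690, Σln t·ln y = 25.8791.
Equations: 11.8122·k + 7.2724·ln C = 25.8791;  7.2724·k + 6·ln C = 17.6690.
Solving (det = 17.9853): k = 1.48894, ln C = 1.14014.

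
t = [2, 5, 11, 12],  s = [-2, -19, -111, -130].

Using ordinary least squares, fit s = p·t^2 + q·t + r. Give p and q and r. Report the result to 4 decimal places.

p = -0.9928, q = 0.9408, r = 0.4165

Normal-equation sums: Σt^2·t^2 = 36018, Σt^2·t = 3192, Σt^2 = 294, Σt·t = 294, Σt = 30, Σ1 = 4.
And Σt^2·s = -32634, Σt·s = -2880, Σs = -262.
AᵀA·[p, q, r]ᵀ = Aᵀs becomes [[36018, 3192, 294]; [3192, 294, 30]; [294, 30, 4]]·[p, q, r]ᵀ = [-32634, -2880, -262]ᵀ.
Inverting the 3×3 Gram matrix, [p, q, r]ᵀ = [-553/557, 524/557, 232/557]ᵀ.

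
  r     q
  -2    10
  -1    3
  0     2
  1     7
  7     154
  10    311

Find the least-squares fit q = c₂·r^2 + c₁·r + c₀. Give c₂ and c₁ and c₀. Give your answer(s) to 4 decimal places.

Normal-equation sums: Σr^2·r^2 = 12419, Σr^2·r = 1335, Σr^2 = 155, Σr·r = 155, Σr = 15, Σ1 = 6.
And Σr^2·q = 38696, Σr·q = 4172, Σq = 487.
XᵀX·[c₂, c₁, c₀]ᵀ = Xᵀq becomes [[12419, 1335, 155]; [1335, 155, 15]; [155, 15, 6]]·[c₂, c₁, c₀]ᵀ = [38696, 4172, 487]ᵀ.
Inverting the 3×3 Gram matrix, [c₂, c₁, c₀]ᵀ = [80743/27296, 176257/136480, 1298/853]ᵀ.

c₂ = 2.9581, c₁ = 1.2914, c₀ = 1.5217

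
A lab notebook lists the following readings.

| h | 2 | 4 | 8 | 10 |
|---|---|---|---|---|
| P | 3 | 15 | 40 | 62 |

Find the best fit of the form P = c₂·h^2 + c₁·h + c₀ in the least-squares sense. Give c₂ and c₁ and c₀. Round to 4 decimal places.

The normal equations are: 14368·c₂ + 1584·c₁ + 184·c₀ = 9012;  1584·c₂ + 184·c₁ + 24·c₀ = 1006;  184·c₂ + 24·c₁ + 4·c₀ = 120.
(Σh^2·h^2 = 14368, Σh^2·h = 1584, Σh^2 = 184, Σh·h = 184, Σh = 24, Σ1 = 4, Σh^2·P = 9012, Σh·P = 1006, ΣP = 120.)
Solving the 3×3 system (Gaussian elimination) gives c₂ = 5/12, c₁ = 43/20, c₀ = -31/15.

c₂ = 0.4167, c₁ = 2.1500, c₀ = -2.0667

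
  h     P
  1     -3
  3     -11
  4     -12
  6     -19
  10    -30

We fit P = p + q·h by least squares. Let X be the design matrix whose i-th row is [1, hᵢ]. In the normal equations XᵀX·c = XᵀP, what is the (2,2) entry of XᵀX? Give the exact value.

162

Row 2 ↔ basis h, column 2 ↔ basis h, so (XᵀX)_{2,2} = Σᵢ (h)·(h) = (1)·(1) + (3)·(3) + (4)·(4) + (6)·(6) + (10)·(10) = 162.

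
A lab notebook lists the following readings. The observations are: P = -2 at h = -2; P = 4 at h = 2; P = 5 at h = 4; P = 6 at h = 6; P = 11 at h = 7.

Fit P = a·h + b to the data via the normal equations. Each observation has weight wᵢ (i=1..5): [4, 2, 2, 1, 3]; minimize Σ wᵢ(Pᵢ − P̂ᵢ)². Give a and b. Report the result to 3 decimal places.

a = 1.337, b = 0.630

MᵀWM·[a, b]ᵀ = MᵀWP reads: 239·a + 31·b = 339;  31·a + 12·b = 49.
(Σwᵢ·h·h = 239, Σwᵢ·h = 31, Σwᵢ·1 = 12, Σwᵢ·h·P = 339, Σwᵢ·P = 49.)
Eliminating b: 12·(row 1) − 31·(row 2) gives 1907·a = 12·339 − 31·49 = 2549, so a = 2549/1907.
Then b = (49 − 31·(2549/1907))/12 = 1202/1907.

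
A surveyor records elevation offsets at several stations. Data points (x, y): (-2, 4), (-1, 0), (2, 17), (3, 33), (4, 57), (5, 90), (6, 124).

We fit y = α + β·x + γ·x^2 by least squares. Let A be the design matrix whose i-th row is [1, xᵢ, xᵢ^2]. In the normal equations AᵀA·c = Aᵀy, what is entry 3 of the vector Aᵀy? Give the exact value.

8007

Entry 3 ↔ basis x^2, so (Aᵀy)_{3} = Σᵢ (x^2)·yᵢ = (4)·(4) + (1)·(0) + (4)·(17) + (9)·(33) + (16)·(57) + (25)·(90) + (36)·(124) = 8007.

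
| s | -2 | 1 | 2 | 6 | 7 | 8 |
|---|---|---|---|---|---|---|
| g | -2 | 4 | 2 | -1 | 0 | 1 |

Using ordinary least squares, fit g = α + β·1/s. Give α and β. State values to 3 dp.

Normal-equation sums: Σ1 = 6, Σ1/s = 241/168, Σ1/s·1/s = 44137/28224.
And Σg = 4, Σ1/s·g = 143/24.
Determinant 6·(44137/28224) − (241/168)² = 206741/28224.
α = (4·(44137/28224) − (241/168)·(143/24))/(206741/28224) = -64693/206741; β = (6·(143/24) − (241/168)·4)/(206741/28224) = 847056/206741.

α = -0.313, β = 4.097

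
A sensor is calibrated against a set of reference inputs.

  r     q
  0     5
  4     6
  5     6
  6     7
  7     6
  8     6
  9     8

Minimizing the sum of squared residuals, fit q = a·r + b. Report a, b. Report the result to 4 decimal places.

The normal system MᵀM·[a, b]ᵀ = Mᵀq is [[271, 39]; [39, 7]]·[a, b]ᵀ = [258, 44]ᵀ.
Determinant 271·7 − 39² = 376.
a = (258·7 − 39·44)/376 = 45/188; b = (271·44 − 39·258)/376 = 931/188.

a = 0.2394, b = 4.9521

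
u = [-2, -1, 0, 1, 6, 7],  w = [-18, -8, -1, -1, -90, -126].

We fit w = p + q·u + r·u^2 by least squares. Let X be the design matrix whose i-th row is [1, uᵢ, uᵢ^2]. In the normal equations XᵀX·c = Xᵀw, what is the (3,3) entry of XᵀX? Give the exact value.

Row 3 ↔ basis u^2, column 3 ↔ basis u^2, so (XᵀX)_{3,3} = Σᵢ (u^2)·(u^2) = (4)·(4) + (1)·(1) + (0)·(0) + (1)·(1) + (36)·(36) + (49)·(49) = 3715.

3715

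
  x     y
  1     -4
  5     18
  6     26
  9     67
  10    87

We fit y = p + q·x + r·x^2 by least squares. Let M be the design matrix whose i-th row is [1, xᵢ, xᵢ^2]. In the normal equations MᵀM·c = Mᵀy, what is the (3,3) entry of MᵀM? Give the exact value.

18483

Row 3 ↔ basis x^2, column 3 ↔ basis x^2, so (MᵀM)_{3,3} = Σᵢ (x^2)·(x^2) = (1)·(1) + (25)·(25) + (36)·(36) + (81)·(81) + (100)·(100) = 18483.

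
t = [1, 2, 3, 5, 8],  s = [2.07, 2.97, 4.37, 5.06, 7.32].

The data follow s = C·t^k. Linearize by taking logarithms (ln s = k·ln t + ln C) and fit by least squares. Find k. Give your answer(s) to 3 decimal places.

With ln sᵢ as the transformed response and ln tᵢ as the regressor:
Over the data: Σln t = 5.4806, Σ(ln t)² = 8.6018, Σln s = 6.9029, Σln t·ln s = 9.1236.
Normal system: [[8.6018, 5.4806]; [5.4806, 5]]·[k, ln C]ᵀ = [9.1236, 6.9029]ᵀ.
Solving (det = 12.9714): k = 0.60023, ln C = 0.72264.

k = 0.600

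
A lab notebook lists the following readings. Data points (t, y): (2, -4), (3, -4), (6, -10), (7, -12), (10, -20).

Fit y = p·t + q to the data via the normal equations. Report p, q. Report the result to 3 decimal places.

p = -2.039, q = 1.417

With design matrix A, AᵀA = [[198, 28]; [28, 5]] and Aᵀy = [-364, -50]ᵀ.
Δ = 198·5 − 28² = 206.
p = ((-364)·5 − 28·(-50))/206 = -210/103; q = (198·(-50) − 28·(-364))/206 = 146/103.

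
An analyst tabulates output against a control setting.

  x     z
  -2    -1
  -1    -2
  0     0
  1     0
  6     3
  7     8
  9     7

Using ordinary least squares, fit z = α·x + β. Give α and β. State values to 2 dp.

The normal equations are: 172·α + 20·β = 141;  20·α + 7·β = 15.
Eliminating β: 7·(row 1) − 20·(row 2) gives 804·α = 7·141 − 20·15 = 687, so α = 229/268.
Then β = (15 − 20·(229/268))/7 = -20/67.

α = 0.85, β = -0.30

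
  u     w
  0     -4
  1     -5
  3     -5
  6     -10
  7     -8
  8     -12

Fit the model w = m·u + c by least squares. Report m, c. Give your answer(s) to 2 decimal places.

Normal-equation sums: Σu·u = 159, Σu = 25, Σ1 = 6.
And Σu·w = -232, Σw = -44.
AᵀA·[m, c]ᵀ = Aᵀw becomes [[159, 25]; [25, 6]]·[m, c]ᵀ = [-232, -44]ᵀ.
Δ = 159·6 − 25² = 329.
m = ((-232)·6 − 25·(-44))/329 = -292/329; c = (159·(-44) − 25·(-232))/329 = -1196/329.

m = -0.89, c = -3.64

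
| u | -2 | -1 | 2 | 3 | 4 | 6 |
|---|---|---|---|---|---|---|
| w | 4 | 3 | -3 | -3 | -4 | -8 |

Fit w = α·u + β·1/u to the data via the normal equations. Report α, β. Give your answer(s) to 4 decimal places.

α = -1.1327, β = -1.7851

From the data, Σu·u = 70, Σu·1/u = 6, Σ1/u·1/u = 245/144.
Right-hand side: Σu·w = -90, Σ1/u·w = -59/6.
Normal equations: [[70, 6]; [6, 245/144]]·[α, β]ᵀ = [-90, -59/6]ᵀ.
Δ = 70·(245/144) − 6² = 5983/72.
α = ((-90)·(245/144) − 6·(-59/6))/(5983/72) = -6777/5983; β = (70·(-59/6) − 6·(-90))/(5983/72) = -10680/5983.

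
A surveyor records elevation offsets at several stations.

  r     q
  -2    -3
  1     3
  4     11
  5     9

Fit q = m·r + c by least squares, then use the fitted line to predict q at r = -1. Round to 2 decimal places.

Sums needed: Σr·r = 46, Σr = 8, Σ1 = 4.
Right-hand side: Σr·q = 98, Σq = 20.
So MᵀM·[m, c]ᵀ = Mᵀq: [[46, 8]; [8, 4]]·[m, c]ᵀ = [98, 20]ᵀ.
Δ = 46·4 − 8² = 120.
m = (98·4 − 8·20)/120 = 29/15; c = (46·20 − 8·98)/120 = 17/15.
At r = -1: q̂ = (29/15)·(-1) + (17/15)·(1) = -4/5.

q̂ = -0.80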